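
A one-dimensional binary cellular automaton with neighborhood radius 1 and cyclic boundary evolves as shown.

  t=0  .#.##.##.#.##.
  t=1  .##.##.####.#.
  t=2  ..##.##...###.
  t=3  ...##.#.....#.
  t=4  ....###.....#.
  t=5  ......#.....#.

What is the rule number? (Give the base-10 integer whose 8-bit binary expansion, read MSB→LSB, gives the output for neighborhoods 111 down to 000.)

  ### -> .   bit 7 = 0  t=1,i=8
  ##. -> #   bit 6 = 1  t=0,i=4
  #.# -> #   bit 5 = 1  t=0,i=2
  #.. -> .   bit 4 = 0  t=0,i=13
  .## -> .   bit 3 = 0  t=0,i=3
  .#. -> #   bit 2 = 1  t=0,i=1
  ..# -> .   bit 1 = 0  t=0,i=0
  ... -> .   bit 0 = 0  t=2,i=0
  bits 01100100 = 100

100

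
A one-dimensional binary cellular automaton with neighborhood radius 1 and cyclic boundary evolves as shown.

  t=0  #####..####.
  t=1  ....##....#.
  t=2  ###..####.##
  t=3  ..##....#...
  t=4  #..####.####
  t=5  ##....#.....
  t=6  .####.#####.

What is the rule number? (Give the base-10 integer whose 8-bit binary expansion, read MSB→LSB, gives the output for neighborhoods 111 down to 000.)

85

  ###|.  b7=0 t=0,i=1
  ##.|#  b6=1 t=0,i=4
  #.#|.  b5=0 t=0,i=11
  #..|#  b4=1 t=0,i=5
  .##|.  b3=0 t=0,i=0
  .#.|#  b2=1 t=1,i=10
  ..#|.  b1=0 t=0,i=6
  ...|#  b0=1 t=1,i=0
  bits 01010101 = 85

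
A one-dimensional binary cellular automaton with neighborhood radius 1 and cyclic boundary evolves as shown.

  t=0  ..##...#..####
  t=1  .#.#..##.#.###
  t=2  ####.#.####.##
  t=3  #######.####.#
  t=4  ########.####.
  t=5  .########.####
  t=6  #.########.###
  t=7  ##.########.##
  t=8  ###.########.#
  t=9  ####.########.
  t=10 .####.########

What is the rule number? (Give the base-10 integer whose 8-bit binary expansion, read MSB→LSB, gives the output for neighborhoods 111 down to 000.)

230

  ### -> #   bit 7 = 1  t=0,i=11
  ##. -> #   bit 6 = 1  t=0,i=3
  #.# -> #   bit 5 = 1  t=1,i=0
  #.. -> .   bit 4 = 0  t=0,i=0
  .## -> .   bit 3 = 0  t=0,i=2
  .#. -> #   bit 2 = 1  t=0,i=7
  ..# -> #   bit 1 = 1  t=0,i=1
  ... -> .   bit 0 = 0  t=0,i=5
  bits 11100110 = 230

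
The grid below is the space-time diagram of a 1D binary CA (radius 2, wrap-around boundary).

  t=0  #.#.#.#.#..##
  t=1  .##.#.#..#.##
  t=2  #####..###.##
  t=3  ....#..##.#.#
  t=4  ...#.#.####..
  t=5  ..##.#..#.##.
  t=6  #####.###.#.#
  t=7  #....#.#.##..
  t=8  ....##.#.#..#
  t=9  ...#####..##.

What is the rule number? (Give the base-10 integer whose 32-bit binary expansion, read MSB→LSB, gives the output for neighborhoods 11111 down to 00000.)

493282028

  [31] ##### => .  t=2,i=0
  [30] ####. => .  t=2,i=3
  [29] ###.# => .  t=0,i=0
  [28] ###.. => #  t=2,i=4
  [27] ##.## => #  t=1,i=0
  [26] ##.#. => #  t=0,i=1
  [25] ##..# => .  t=2,i=5
  [24] ##... => #  t=4,i=11
  [23] #.### => .  t=2,i=11
  [22] #.##. => #  t=1,i=1
  [21] #.#.# => #  t=0,i=2
  [20] #.#.. => .  t=0,i=8
  [19] #..## => .  t=0,i=10
  [18] #..#. => #  t=1,i=8
  [17] #...# => #  t=5,i=0
  [16] #.... => .  t=3,i=1
  [15] .#### => #  t=2,i=12
  [14] .###. => #  t=0,i=12
  [13] .##.# => #  t=1,i=2
  [12] .##.. => .  t=5,i=11
  [11] .#.## => .  t=1,i=10
  [10] .#.#. => .  t=0,i=3
  [9] .#..# => #  t=0,i=9
  [8] .#... => .  t=3,i=0
  [7] ..### => #  t=0,i=11
  [6] ..##. => #  t=3,i=7
  [5] ..#.# => #  t=1,i=9
  [4] ..#.. => .  t=3,i=4
  [3] ...## => #  t=5,i=1
  [2] ...#. => #  t=3,i=3
  [1] ....# => .  t=3,i=2
  [0] ..... => .  t=4,i=0
  bits 00011101011001101110001011101100 = 493282028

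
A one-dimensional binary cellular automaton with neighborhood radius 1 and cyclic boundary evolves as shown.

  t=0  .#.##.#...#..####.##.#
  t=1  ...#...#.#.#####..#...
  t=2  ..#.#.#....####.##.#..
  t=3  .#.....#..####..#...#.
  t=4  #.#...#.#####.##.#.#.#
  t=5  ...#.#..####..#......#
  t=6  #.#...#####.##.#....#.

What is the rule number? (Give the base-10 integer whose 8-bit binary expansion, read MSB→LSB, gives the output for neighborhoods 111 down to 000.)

154

  ###|#  b7=1 t=0,i=14
  ##.|.  b6=0 t=0,i=4
  #.#|.  b5=0 t=0,i=0
  #..|#  b4=1 t=0,i=7
  .##|#  b3=1 t=0,i=3
  .#.|.  b2=0 t=0,i=1
  ..#|#  b1=1 t=0,i=9
  ...|.  b0=0 t=0,i=8
  bits 10011010 = 154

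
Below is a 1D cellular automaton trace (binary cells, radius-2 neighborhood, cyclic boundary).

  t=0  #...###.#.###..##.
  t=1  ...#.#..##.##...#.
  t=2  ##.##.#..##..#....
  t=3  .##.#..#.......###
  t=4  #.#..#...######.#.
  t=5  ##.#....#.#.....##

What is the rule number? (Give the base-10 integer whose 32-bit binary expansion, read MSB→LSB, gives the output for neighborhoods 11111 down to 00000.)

421654059

  #####|.  b31=0 t=4,i=11
  ####.|.  b30=0 t=4,i=13
  ###.#|.  b29=0 t=0,i=6
  ###..|#  b28=1 t=0,i=12
  ##.##|#  b27=1 t=1,i=10
  ##.#.|.  b26=0 t=0,i=7
  ##..#|.  b25=0 t=0,i=13
  ##...|#  b24=1 t=1,i=13
  #.###|.  b23=0 t=0,i=10
  #.##.|.  b22=0 t=1,i=11
  #.#.#|#  b21=1 t=0,i=8
  #.#..|.  b20=0 t=0,i=0
  #..##|.  b19=0 t=0,i=14
  #..#.|.  b18=0 t=2,i=12
  #...#|.  b17=0 t=0,i=2
  #....|#  b16=1 t=1,i=0
  .####|#  b15=1 t=4,i=10
  .###.|#  b14=1 t=0,i=5
  .##.#|#  b13=1 t=0,i=16
  .##..|.  b12=0 t=1,i=12
  .#.##|#  b11=1 t=0,i=9
  .#.#.|#  b10=1 t=1,i=4
  .#..#|#  b9=1 t=1,i=6
  .#...|.  b8=0 t=0,i=1
  ..###|.  b7=0 t=0,i=4
  ..##.|.  b6=0 t=0,i=15
  ..#.#|#  b5=1 t=1,i=3
  ..#..|.  b4=0 t=1,i=16
  ...##|#  b3=1 t=0,i=3
  ...#.|.  b2=0 t=1,i=2
  ....#|#  b1=1 t=1,i=1
  .....|#  b0=1 t=3,i=10
  bits 00011001001000011110111000101011 = 421654059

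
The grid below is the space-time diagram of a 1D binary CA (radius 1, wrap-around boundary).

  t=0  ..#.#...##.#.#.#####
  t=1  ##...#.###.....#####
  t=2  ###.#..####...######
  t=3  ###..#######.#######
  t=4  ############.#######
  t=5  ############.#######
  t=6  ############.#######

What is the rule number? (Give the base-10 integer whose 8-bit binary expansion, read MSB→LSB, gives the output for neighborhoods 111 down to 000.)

  [7] ### => #  t=0,i=16
  [6] ##. => #  t=0,i=9
  [5] #.# => .  t=0,i=3
  [4] #.. => #  t=0,i=0
  [3] .## => #  t=0,i=8
  [2] .#. => .  t=0,i=2
  [1] ..# => #  t=0,i=1
  [0] ... => .  t=0,i=6
  bits 11011010 = 218

218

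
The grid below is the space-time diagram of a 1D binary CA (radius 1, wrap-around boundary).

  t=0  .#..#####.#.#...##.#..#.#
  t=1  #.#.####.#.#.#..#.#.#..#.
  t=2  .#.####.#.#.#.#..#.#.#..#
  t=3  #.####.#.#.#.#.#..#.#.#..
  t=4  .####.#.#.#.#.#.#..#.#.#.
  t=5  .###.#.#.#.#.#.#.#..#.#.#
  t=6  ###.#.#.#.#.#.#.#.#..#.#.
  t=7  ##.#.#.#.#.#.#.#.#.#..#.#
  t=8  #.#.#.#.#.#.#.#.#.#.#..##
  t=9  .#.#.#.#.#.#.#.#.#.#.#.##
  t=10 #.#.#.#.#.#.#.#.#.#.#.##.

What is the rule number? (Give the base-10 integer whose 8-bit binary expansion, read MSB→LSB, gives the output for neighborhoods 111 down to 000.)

  [7] ### => #  t=0,i=5
  [6] ##. => .  t=0,i=8
  [5] #.# => #  t=0,i=0
  [4] #.. => #  t=0,i=2
  [3] .## => #  t=0,i=4
  [2] .#. => .  t=0,i=1
  [1] ..# => .  t=0,i=3
  [0] ... => .  t=0,i=14
  bits 10111000 = 184

184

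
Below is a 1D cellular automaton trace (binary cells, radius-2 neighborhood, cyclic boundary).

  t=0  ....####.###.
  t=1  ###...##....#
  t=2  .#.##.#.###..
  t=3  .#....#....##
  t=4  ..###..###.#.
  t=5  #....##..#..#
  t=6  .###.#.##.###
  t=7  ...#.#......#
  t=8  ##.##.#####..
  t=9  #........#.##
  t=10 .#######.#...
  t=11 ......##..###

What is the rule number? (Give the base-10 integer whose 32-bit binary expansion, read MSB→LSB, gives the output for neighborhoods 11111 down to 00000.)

1664026467

  nb #####: next=.  (t=8,i=8, bit31=0)
  nb ####.: next=#  (t=0,i=6, bit30=1)
  nb ###.#: next=#  (t=0,i=7, bit29=1)
  nb ###..: next=.  (t=0,i=11, bit28=0)
  nb ##.##: next=.  (t=0,i=8, bit27=0)
  nb ##.#.: next=.  (t=2,i=5, bit26=0)
  nb ##..#: next=#  (t=4,i=5, bit25=1)
  nb ##...: next=#  (t=0,i=12, bit24=1)
  nb #.###: next=.  (t=0,i=9, bit23=0)
  nb #.##.: next=.  (t=2,i=3, bit22=0)
  nb #.#.#: next=#  (t=2,i=6, bit21=1)
  nb #.#..: next=.  (t=3,i=1, bit20=0)
  nb #..##: next=#  (t=4,i=6, bit19=1)
  nb #..#.: next=#  (t=5,i=8, bit18=1)
  nb #...#: next=#  (t=1,i=4, bit17=1)
  nb #....: next=#  (t=0,i=0, bit16=1)
  nb .####: next=.  (t=0,i=5, bit15=0)
  nb .###.: next=.  (t=0,i=10, bit14=0)
  nb .##.#: next=.  (t=2,i=4, bit13=0)
  nb .##..: next=.  (t=1,i=7, bit12=0)
  nb .#.##: next=.  (t=2,i=2, bit11=0)
  nb .#.#.: next=#  (t=7,i=4, bit10=1)
  nb .#..#: next=#  (t=5,i=10, bit9=1)
  nb .#...: next=#  (t=3,i=2, bit8=1)
  nb ..###: next=.  (t=0,i=4, bit7=0)
  nb ..##.: next=#  (t=1,i=6, bit6=1)
  nb ..#.#: next=#  (t=2,i=1, bit5=1)
  nb ..#..: next=.  (t=3,i=6, bit4=0)
  nb ...##: next=.  (t=0,i=3, bit3=0)
  nb ...#.: next=.  (t=2,i=0, bit2=0)
  nb ....#: next=#  (t=0,i=2, bit1=1)
  nb .....: next=#  (t=0,i=1, bit0=1)
  bits 01100011001011110000011101100011 = 1664026467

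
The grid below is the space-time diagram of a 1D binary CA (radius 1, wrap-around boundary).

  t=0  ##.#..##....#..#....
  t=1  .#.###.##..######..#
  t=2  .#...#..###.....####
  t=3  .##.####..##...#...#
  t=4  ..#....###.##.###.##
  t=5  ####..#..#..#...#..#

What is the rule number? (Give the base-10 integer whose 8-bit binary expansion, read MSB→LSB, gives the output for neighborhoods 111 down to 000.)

  nb ###: next=.  (t=1,i=4, bit7=0)
  nb ##.: next=#  (t=0,i=1, bit6=1)
  nb #.#: next=.  (t=0,i=2, bit5=0)
  nb #..: next=#  (t=0,i=4, bit4=1)
  nb .##: next=.  (t=0,i=0, bit3=0)
  nb .#.: next=#  (t=0,i=3, bit2=1)
  nb ..#: next=#  (t=0,i=5, bit1=1)
  nb ...: next=.  (t=0,i=9, bit0=0)
  bits 01010110 = 86

86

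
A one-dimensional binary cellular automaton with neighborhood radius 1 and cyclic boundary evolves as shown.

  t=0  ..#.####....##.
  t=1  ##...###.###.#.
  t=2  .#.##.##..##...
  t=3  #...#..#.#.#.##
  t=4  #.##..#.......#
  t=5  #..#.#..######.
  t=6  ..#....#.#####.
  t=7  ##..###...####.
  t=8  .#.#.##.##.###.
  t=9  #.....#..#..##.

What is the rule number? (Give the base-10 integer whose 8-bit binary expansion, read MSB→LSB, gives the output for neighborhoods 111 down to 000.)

  nb ###: next=#  (t=0,i=5, bit7=1)
  nb ##.: next=#  (t=0,i=7, bit6=1)
  nb #.#: next=.  (t=0,i=3, bit5=0)
  nb #..: next=.  (t=0,i=8, bit4=0)
  nb .##: next=.  (t=0,i=4, bit3=0)
  nb .#.: next=.  (t=0,i=2, bit2=0)
  nb ..#: next=#  (t=0,i=1, bit1=1)
  nb ...: next=#  (t=0,i=0, bit0=1)
  bits 11000011 = 195

195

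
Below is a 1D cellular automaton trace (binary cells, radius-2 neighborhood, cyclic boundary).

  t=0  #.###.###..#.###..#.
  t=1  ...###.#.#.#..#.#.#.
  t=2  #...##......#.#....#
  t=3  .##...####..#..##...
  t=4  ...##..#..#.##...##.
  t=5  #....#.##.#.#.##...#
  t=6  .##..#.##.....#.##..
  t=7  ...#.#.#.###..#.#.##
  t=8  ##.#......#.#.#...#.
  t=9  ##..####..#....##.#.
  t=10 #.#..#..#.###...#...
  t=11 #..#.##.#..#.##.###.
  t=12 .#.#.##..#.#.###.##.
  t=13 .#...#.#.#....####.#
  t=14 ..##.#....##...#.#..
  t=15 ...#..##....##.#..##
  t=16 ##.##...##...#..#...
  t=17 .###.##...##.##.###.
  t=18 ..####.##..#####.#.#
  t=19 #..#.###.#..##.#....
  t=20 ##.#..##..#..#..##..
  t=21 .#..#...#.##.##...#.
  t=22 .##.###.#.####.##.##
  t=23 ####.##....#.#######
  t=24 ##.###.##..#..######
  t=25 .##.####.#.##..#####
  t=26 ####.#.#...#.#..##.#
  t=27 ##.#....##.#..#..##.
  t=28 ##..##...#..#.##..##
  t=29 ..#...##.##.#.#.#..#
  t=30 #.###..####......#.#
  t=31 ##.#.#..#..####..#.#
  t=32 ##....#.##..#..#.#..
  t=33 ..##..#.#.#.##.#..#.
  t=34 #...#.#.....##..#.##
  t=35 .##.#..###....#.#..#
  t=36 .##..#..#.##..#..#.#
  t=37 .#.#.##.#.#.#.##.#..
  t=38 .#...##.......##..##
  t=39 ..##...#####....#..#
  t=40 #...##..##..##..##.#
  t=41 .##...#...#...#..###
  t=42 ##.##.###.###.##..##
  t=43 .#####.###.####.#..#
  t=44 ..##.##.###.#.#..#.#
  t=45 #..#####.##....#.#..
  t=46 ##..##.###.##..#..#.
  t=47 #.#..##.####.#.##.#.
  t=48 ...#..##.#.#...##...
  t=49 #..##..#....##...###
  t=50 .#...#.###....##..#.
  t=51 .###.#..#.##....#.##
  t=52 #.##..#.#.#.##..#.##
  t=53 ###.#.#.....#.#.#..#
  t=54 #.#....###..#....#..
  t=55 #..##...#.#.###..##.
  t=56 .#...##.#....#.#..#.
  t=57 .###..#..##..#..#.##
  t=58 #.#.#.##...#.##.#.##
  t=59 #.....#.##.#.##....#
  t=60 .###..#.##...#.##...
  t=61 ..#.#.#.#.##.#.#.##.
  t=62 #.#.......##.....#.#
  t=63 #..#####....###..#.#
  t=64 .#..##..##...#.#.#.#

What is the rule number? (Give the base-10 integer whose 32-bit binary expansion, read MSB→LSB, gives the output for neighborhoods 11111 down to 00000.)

  [31] ##### => #  t=18,i=13
  [30] ####. => .  t=3,i=8
  [29] ###.# => #  t=0,i=4
  [28] ###.. => .  t=0,i=8
  [27] ##.## => #  t=0,i=5
  [26] ##.#. => .  t=1,i=6
  [25] ##..# => #  t=0,i=9
  [24] ##... => #  t=2,i=1
  [23] #.### => .  t=0,i=2
  [22] #.##. => #  t=4,i=12
  [21] #.#.# => .  t=0,i=0
  [20] #.#.. => .  t=1,i=11
  [19] #..## => .  t=3,i=14
  [18] #..#. => .  t=0,i=10
  [17] #...# => #  t=2,i=2
  [16] #.... => #  t=1,i=0
  [15] .#### => #  t=3,i=7
  [14] .###. => #  t=0,i=3
  [13] .##.# => #  t=5,i=8
  [12] .##.. => .  t=2,i=0
  [11] .#.## => .  t=0,i=1
  [10] .#.#. => .  t=0,i=19
  [9] .#..# => #  t=1,i=12
  [8] .#... => #  t=1,i=19
  [7] ..### => .  t=1,i=3
  [6] ..##. => .  t=2,i=4
  [5] ..#.# => #  t=0,i=11
  [4] ..#.. => #  t=3,i=12
  [3] ...## => .  t=1,i=2
  [2] ...#. => .  t=2,i=11
  [1] ....# => .  t=1,i=1
  [0] ..... => #  t=2,i=8
  bits 10101011010000111110001100110001 = 2873353009

2873353009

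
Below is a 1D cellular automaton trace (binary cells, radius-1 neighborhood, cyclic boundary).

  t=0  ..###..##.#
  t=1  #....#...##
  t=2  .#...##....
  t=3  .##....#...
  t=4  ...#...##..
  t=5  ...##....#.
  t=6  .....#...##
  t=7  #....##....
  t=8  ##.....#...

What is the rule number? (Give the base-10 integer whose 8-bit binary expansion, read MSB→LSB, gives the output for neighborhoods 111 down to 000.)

  ###|.  b7=0 t=0,i=3
  ##.|.  b6=0 t=0,i=4
  #.#|#  b5=1 t=0,i=9
  #..|#  b4=1 t=0,i=0
  .##|.  b3=0 t=0,i=2
  .#.|#  b2=1 t=0,i=10
  ..#|.  b1=0 t=0,i=1
  ...|.  b0=0 t=1,i=2
  bits 00110100 = 52

52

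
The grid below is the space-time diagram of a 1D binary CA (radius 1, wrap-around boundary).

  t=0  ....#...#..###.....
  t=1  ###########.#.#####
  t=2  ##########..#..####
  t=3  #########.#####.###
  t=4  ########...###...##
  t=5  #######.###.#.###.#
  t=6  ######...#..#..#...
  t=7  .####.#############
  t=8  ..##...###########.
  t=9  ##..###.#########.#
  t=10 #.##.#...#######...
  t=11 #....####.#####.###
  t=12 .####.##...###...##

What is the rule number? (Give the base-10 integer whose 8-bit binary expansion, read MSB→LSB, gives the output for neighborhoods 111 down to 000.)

151

  [7] ### => #  t=0,i=12
  [6] ##. => .  t=0,i=13
  [5] #.# => .  t=1,i=11
  [4] #.. => #  t=0,i=5
  [3] .## => .  t=0,i=11
  [2] .#. => #  t=0,i=4
  [1] ..# => #  t=0,i=3
  [0] ... => #  t=0,i=0
  bits 10010111 = 151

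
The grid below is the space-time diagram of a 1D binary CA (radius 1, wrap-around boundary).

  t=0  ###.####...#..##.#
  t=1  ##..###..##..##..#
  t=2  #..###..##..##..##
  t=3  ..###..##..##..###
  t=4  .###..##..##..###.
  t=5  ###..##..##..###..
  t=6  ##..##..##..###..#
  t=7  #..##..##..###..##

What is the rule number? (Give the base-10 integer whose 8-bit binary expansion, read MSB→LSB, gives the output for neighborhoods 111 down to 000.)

  ### -> #   bit 7 = 1  t=0,i=0
  ##. -> .   bit 6 = 0  t=0,i=2
  #.# -> .   bit 5 = 0  t=0,i=3
  #.. -> .   bit 4 = 0  t=0,i=8
  .## -> #   bit 3 = 1  t=0,i=4
  .#. -> .   bit 2 = 0  t=0,i=11
  ..# -> #   bit 1 = 1  t=0,i=10
  ... -> #   bit 0 = 1  t=0,i=9
  bits 10001011 = 139

139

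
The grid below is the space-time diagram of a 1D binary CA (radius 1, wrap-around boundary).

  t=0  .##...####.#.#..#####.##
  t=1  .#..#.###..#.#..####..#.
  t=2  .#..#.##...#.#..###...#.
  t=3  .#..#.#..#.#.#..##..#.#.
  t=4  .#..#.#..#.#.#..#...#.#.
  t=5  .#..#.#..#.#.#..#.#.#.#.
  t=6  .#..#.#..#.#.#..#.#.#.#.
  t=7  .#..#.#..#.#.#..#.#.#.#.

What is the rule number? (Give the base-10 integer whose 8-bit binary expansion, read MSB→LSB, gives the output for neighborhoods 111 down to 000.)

141

  nb ###: next=#  (t=0,i=7, bit7=1)
  nb ##.: next=.  (t=0,i=2, bit6=0)
  nb #.#: next=.  (t=0,i=0, bit5=0)
  nb #..: next=.  (t=0,i=3, bit4=0)
  nb .##: next=#  (t=0,i=1, bit3=1)
  nb .#.: next=#  (t=0,i=11, bit2=1)
  nb ..#: next=.  (t=0,i=5, bit1=0)
  nb ...: next=#  (t=0,i=4, bit0=1)
  bits 10001101 = 141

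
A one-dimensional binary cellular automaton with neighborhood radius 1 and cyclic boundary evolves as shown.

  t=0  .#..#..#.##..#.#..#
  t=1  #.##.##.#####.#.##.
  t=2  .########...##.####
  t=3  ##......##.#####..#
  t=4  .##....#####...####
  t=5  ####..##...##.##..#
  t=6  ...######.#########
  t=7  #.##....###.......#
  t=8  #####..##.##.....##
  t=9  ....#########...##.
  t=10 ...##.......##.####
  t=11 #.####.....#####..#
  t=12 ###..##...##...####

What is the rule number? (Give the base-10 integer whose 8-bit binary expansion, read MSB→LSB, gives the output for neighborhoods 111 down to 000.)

122

  nb ###: next=.  (t=1,i=9, bit7=0)
  nb ##.: next=#  (t=0,i=10, bit6=1)
  nb #.#: next=#  (t=0,i=0, bit5=1)
  nb #..: next=#  (t=0,i=2, bit4=1)
  nb .##: next=#  (t=0,i=9, bit3=1)
  nb .#.: next=.  (t=0,i=1, bit2=0)
  nb ..#: next=#  (t=0,i=3, bit1=1)
  nb ...: next=.  (t=2,i=10, bit0=0)
  bits 01111010 = 122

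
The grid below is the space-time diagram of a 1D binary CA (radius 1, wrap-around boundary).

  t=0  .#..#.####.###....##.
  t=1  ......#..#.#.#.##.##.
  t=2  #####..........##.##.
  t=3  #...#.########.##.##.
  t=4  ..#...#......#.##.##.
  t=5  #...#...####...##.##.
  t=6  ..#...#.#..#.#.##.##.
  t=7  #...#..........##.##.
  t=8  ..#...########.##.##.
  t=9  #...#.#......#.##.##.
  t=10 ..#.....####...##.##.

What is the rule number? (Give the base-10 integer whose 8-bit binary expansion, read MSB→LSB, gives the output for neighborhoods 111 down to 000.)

  ###|.  b7=0 t=0,i=7
  ##.|#  b6=1 t=0,i=9
  #.#|.  b5=0 t=0,i=5
  #..|.  b4=0 t=0,i=2
  .##|#  b3=1 t=0,i=6
  .#.|.  b2=0 t=0,i=1
  ..#|.  b1=0 t=0,i=0
  ...|#  b0=1 t=0,i=15
  bits 01001001 = 73

73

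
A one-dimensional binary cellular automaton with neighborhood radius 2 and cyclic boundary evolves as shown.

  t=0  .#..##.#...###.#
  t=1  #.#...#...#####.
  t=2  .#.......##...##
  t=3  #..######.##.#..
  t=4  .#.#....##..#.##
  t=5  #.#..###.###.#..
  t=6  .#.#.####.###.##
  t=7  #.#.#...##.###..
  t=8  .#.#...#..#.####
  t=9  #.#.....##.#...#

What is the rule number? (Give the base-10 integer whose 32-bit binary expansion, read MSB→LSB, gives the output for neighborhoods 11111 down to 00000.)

1057316491

  #####|.  b31=0 t=1,i=12
  ####.|.  b30=0 t=1,i=13
  ###.#|#  b29=1 t=0,i=13
  ###..|#  b28=1 t=7,i=13
  ##.##|#  b27=1 t=3,i=9
  ##.#.|#  b26=1 t=0,i=6
  ##..#|#  b25=1 t=4,i=10
  ##...|#  b24=1 t=2,i=11
  #.###|.  b23=0 t=5,i=9
  #.##.|.  b22=0 t=3,i=10
  #.#.#|.  b21=0 t=0,i=15
  #.#..|.  b20=0 t=0,i=1
  #..##|.  b19=0 t=0,i=3
  #..#.|#  b18=1 t=3,i=15
  #...#|.  b17=0 t=0,i=9
  #....|#  b16=1 t=2,i=3
  .####|.  b15=0 t=1,i=11
  .###.|#  b14=1 t=0,i=12
  .##.#|.  b13=0 t=0,i=5
  .##..|#  b12=1 t=2,i=10
  .#.##|#  b11=1 t=4,i=13
  .#.#.|#  b10=1 t=0,i=0
  .#..#|#  b9=1 t=0,i=2
  .#...|.  b8=0 t=0,i=8
  ..###|#  b7=1 t=0,i=11
  ..##.|.  b6=0 t=0,i=4
  ..#.#|.  b5=0 t=4,i=12
  ..#..|.  b4=0 t=1,i=6
  ...##|#  b3=1 t=0,i=10
  ...#.|.  b2=0 t=1,i=5
  ....#|#  b1=1 t=2,i=7
  .....|#  b0=1 t=2,i=4
  bits 00111111000001010101111010001011 = 1057316491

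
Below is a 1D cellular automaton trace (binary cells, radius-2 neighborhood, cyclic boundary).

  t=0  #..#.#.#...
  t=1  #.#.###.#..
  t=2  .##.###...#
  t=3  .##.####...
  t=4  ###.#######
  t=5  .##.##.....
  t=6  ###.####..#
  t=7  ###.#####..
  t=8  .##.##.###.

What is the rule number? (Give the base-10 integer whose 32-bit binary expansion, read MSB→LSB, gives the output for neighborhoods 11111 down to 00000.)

  nb #####: next=.  (t=4,i=0, bit31=0)
  nb ####.: next=#  (t=3,i=6, bit30=1)
  nb ###.#: next=#  (t=1,i=6, bit29=1)
  nb ###..: next=#  (t=2,i=6, bit28=1)
  nb ##.##: next=.  (t=2,i=3, bit27=0)
  nb ##.#.: next=.  (t=1,i=7, bit26=0)
  nb ##..#: next=#  (t=6,i=8, bit25=1)
  nb ##...: next=#  (t=2,i=7, bit24=1)
  nb #.###: next=#  (t=1,i=4, bit23=1)
  nb #.##.: next=#  (t=2,i=1, bit22=1)
  nb #.#.#: next=#  (t=0,i=5, bit21=1)
  nb #.#..: next=.  (t=0,i=7, bit20=0)
  nb #..##: next=.  (t=6,i=9, bit19=0)
  nb #..#.: next=#  (t=0,i=2, bit18=1)
  nb #...#: next=.  (t=0,i=9, bit17=0)
  nb #....: next=#  (t=3,i=9, bit16=1)
  nb .####: next=#  (t=3,i=5, bit15=1)
  nb .###.: next=#  (t=1,i=5, bit14=1)
  nb .##.#: next=#  (t=2,i=2, bit13=1)
  nb .##..: next=#  (t=5,i=5, bit12=1)
  nb .#.##: next=.  (t=1,i=3, bit11=0)
  nb .#.#.: next=#  (t=0,i=4, bit10=1)
  nb .#..#: next=.  (t=0,i=1, bit9=0)
  nb .#...: next=#  (t=0,i=8, bit8=1)
  nb ..###: next=.  (t=6,i=10, bit7=0)
  nb ..##.: next=#  (t=3,i=1, bit6=1)
  nb ..#.#: next=.  (t=0,i=3, bit5=0)
  nb ..#..: next=#  (t=0,i=0, bit4=1)
  nb ...##: next=#  (t=3,i=0, bit3=1)
  nb ...#.: next=.  (t=0,i=10, bit2=0)
  nb ....#: next=#  (t=3,i=10, bit1=1)
  nb .....: next=.  (t=5,i=8, bit0=0)
  bits 01110011111001011111010101011010 = 1944450394

1944450394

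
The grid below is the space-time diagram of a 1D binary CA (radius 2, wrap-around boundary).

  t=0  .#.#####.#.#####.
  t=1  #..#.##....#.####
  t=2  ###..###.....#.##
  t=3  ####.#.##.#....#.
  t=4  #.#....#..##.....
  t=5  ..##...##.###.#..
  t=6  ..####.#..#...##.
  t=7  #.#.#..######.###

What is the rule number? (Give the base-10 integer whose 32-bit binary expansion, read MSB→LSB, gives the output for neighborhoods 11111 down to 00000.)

3554022353

  nb #####: next=#  (t=0,i=5, bit31=1)
  nb ####.: next=#  (t=0,i=6, bit30=1)
  nb ###.#: next=.  (t=0,i=7, bit29=0)
  nb ###..: next=#  (t=0,i=15, bit28=1)
  nb ##.##: next=.  (t=5,i=9, bit27=0)
  nb ##.#.: next=.  (t=0,i=8, bit26=0)
  nb ##..#: next=#  (t=0,i=16, bit25=1)
  nb ##...: next=#  (t=1,i=7, bit24=1)
  nb #.###: next=#  (t=0,i=3, bit23=1)
  nb #.##.: next=#  (t=1,i=5, bit22=1)
  nb #.#.#: next=.  (t=0,i=9, bit21=0)
  nb #.#..: next=#  (t=3,i=10, bit20=1)
  nb #..##: next=.  (t=2,i=4, bit19=0)
  nb #..#.: next=#  (t=0,i=0, bit18=1)
  nb #...#: next=#  (t=5,i=5, bit17=1)
  nb #....: next=.  (t=1,i=8, bit16=0)
  nb .####: next=.  (t=0,i=4, bit15=0)
  nb .###.: next=.  (t=2,i=6, bit14=0)
  nb .##.#: next=.  (t=3,i=8, bit13=0)
  nb .##..: next=#  (t=1,i=6, bit12=1)
  nb .#.##: next=.  (t=0,i=2, bit11=0)
  nb .#.#.: next=.  (t=4,i=1, bit10=0)
  nb .#..#: next=#  (t=4,i=8, bit9=1)
  nb .#...: next=#  (t=3,i=11, bit8=1)
  nb ..###: next=#  (t=2,i=5, bit7=1)
  nb ..##.: next=#  (t=4,i=10, bit6=1)
  nb ..#.#: next=.  (t=0,i=1, bit5=0)
  nb ..#..: next=#  (t=4,i=7, bit4=1)
  nb ...##: next=.  (t=5,i=1, bit3=0)
  nb ...#.: next=.  (t=1,i=10, bit2=0)
  nb ....#: next=.  (t=1,i=9, bit1=0)
  nb .....: next=#  (t=2,i=10, bit0=1)
  bits 11010011110101100001001111010001 = 3554022353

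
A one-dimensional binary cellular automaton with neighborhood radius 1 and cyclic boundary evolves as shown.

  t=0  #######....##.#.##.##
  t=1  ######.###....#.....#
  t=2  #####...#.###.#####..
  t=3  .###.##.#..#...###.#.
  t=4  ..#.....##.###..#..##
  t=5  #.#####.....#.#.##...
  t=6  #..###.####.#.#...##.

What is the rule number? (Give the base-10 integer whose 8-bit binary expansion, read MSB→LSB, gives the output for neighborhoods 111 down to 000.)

  ### -> #   bit 7 = 1  t=0,i=0
  ##. -> .   bit 6 = 0  t=0,i=6
  #.# -> .   bit 5 = 0  t=0,i=13
  #.. -> #   bit 4 = 1  t=0,i=7
  .## -> .   bit 3 = 0  t=0,i=11
  .#. -> #   bit 2 = 1  t=0,i=14
  ..# -> .   bit 1 = 0  t=0,i=10
  ... -> #   bit 0 = 1  t=0,i=8
  bits 10010101 = 149

149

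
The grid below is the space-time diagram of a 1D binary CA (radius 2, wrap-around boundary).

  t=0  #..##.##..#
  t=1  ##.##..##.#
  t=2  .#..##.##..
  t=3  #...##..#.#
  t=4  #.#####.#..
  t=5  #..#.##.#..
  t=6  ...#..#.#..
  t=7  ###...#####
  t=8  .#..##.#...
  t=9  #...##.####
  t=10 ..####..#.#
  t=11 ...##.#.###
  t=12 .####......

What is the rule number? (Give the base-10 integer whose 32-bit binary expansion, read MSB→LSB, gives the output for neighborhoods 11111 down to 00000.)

1645458799

  #####|.  b31=0 t=4,i=4
  ####.|#  b30=1 t=4,i=5
  ###.#|#  b29=1 t=1,i=1
  ###..|.  b28=0 t=7,i=2
  ##.##|.  b27=0 t=0,i=5
  ##.#.|.  b26=0 t=4,i=7
  ##..#|#  b25=1 t=0,i=1
  ##...|.  b24=0 t=2,i=9
  #.###|.  b23=0 t=1,i=10
  #.##.|.  b22=0 t=0,i=6
  #.#.#|.  b21=0 t=11,i=6
  #.#..|#  b20=1 t=4,i=8
  #..##|.  b19=0 t=0,i=2
  #..#.|.  b18=0 t=3,i=7
  #...#|#  b17=1 t=2,i=10
  #....|#  b16=1 t=6,i=10
  .####|#  b15=1 t=4,i=3
  .###.|.  b14=0 t=1,i=0
  .##.#|#  b13=1 t=0,i=4
  .##..|#  b12=1 t=0,i=0
  .#.##|.  b11=0 t=3,i=9
  .#.#.|#  b10=1 t=6,i=7
  .#..#|.  b9=0 t=2,i=2
  .#...|#  b8=1 t=6,i=9
  ..###|.  b7=0 t=7,i=6
  ..##.|#  b6=1 t=0,i=3
  ..#.#|#  b5=1 t=3,i=8
  ..#..|.  b4=0 t=2,i=1
  ...##|#  b3=1 t=3,i=3
  ...#.|#  b2=1 t=2,i=0
  ....#|#  b1=1 t=6,i=1
  .....|#  b0=1 t=6,i=0
  bits 01100010000100111011010101101111 = 1645458799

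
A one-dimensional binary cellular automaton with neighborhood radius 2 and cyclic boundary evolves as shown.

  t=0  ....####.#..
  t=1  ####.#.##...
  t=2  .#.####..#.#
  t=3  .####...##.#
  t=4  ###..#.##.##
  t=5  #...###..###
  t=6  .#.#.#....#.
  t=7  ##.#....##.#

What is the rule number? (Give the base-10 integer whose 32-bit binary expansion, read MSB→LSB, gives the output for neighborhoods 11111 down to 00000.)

  ##### -> #   bit 31 = 1  t=4,i=0
  ####. -> .   bit 30 = 0  t=0,i=6
  ###.# -> #   bit 29 = 1  t=0,i=7
  ###.. -> .   bit 28 = 0  t=2,i=6
  ##.## -> #   bit 27 = 1  t=4,i=9
  ##.#. -> #   bit 26 = 1  t=0,i=8
  ##..# -> .   bit 25 = 0  t=2,i=7
  ##... -> #   bit 24 = 1  t=1,i=9
  #.### -> #   bit 23 = 1  t=2,i=3
  #.##. -> .   bit 22 = 0  t=1,i=7
  #.#.# -> #   bit 21 = 1  t=1,i=5
  #.#.. -> .   bit 20 = 0  t=0,i=9
  #..## -> .   bit 19 = 0  t=5,i=8
  #..#. -> #   bit 18 = 1  t=2,i=8
  #...# -> .   bit 17 = 0  t=1,i=10
  #.... -> .   bit 16 = 0  t=0,i=11
  .#### -> #   bit 15 = 1  t=0,i=5
  .###. -> #   bit 14 = 1  t=5,i=5
  .##.# -> .   bit 13 = 0  t=3,i=9
  .##.. -> .   bit 12 = 0  t=1,i=8
  .#.## -> #   bit 11 = 1  t=1,i=6
  .#.#. -> .   bit 10 = 0  t=2,i=0
  .#..# -> #   bit 9 = 1  t=6,i=11
  .#... -> .   bit 8 = 0  t=0,i=10
  ..### -> .   bit 7 = 0  t=0,i=4
  ..##. -> #   bit 6 = 1  t=3,i=8
  ..#.# -> #   bit 5 = 1  t=2,i=9
  ..#.. -> .   bit 4 = 0  t=6,i=10
  ...## -> #   bit 3 = 1  t=0,i=3
  ...#. -> #   bit 2 = 1  t=6,i=9
  ....# -> #   bit 1 = 1  t=0,i=2
  ..... -> #   bit 0 = 1  t=0,i=0
  bits 10101101101001001100101001101111 = 2913258095

2913258095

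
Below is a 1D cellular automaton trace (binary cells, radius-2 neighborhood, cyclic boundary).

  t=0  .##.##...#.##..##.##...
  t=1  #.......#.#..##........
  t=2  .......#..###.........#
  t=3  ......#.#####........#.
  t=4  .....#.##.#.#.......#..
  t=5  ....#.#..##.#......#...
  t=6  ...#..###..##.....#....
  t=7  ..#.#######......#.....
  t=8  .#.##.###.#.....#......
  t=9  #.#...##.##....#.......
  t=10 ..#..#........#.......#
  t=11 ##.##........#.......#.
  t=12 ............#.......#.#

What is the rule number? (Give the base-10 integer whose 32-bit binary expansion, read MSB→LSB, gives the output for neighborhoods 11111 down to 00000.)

  nb #####: next=#  (t=3,i=10, bit31=1)
  nb ####.: next=.  (t=3,i=11, bit30=0)
  nb ###.#: next=.  (t=8,i=8, bit29=0)
  nb ###..: next=#  (t=2,i=12, bit28=1)
  nb ##.##: next=.  (t=0,i=3, bit27=0)
  nb ##.#.: next=#  (t=4,i=9, bit26=1)
  nb ##..#: next=#  (t=0,i=13, bit25=1)
  nb ##...: next=.  (t=0,i=6, bit24=0)
  nb #.###: next=#  (t=3,i=8, bit23=1)
  nb #.##.: next=.  (t=0,i=4, bit22=0)
  nb #.#.#: next=#  (t=4,i=10, bit21=1)
  nb #.#..: next=#  (t=1,i=10, bit20=1)
  nb #..##: next=#  (t=0,i=14, bit19=1)
  nb #..#.: next=#  (t=10,i=1, bit18=1)
  nb #...#: next=.  (t=0,i=7, bit17=0)
  nb #....: next=.  (t=0,i=21, bit16=0)
  nb .####: next=.  (t=3,i=9, bit15=0)
  nb .###.: next=#  (t=2,i=11, bit14=1)
  nb .##.#: next=.  (t=0,i=2, bit13=0)
  nb .##..: next=.  (t=0,i=5, bit12=0)
  nb .#.##: next=#  (t=0,i=10, bit11=1)
  nb .#.#.: next=.  (t=1,i=9, bit10=0)
  nb .#..#: next=#  (t=1,i=11, bit9=1)
  nb .#...: next=.  (t=1,i=1, bit8=0)
  nb ..###: next=#  (t=2,i=10, bit7=1)
  nb ..##.: next=.  (t=0,i=1, bit6=0)
  nb ..#.#: next=.  (t=0,i=9, bit5=0)
  nb ..#..: next=.  (t=1,i=0, bit4=0)
  nb ...##: next=#  (t=0,i=0, bit3=1)
  nb ...#.: next=#  (t=0,i=8, bit2=1)
  nb ....#: next=.  (t=0,i=22, bit1=0)
  nb .....: next=.  (t=1,i=3, bit0=0)
  bits 10010110101111000100101010001100 = 2528922252

2528922252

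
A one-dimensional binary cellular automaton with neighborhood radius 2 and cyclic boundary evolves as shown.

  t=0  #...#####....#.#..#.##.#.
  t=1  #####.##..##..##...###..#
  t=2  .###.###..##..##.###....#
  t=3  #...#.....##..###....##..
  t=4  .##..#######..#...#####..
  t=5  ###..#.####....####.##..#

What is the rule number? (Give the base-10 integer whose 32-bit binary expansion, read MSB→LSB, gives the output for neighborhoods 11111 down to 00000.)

  [31] ##### => #  t=0,i=6
  [30] ####. => #  t=0,i=7
  [29] ###.# => .  t=1,i=4
  [28] ###.. => .  t=0,i=8
  [27] ##.## => #  t=1,i=5
  [26] ##.#. => .  t=0,i=22
  [25] ##..# => .  t=1,i=8
  [24] ##... => .  t=0,i=9
  [23] #.### => .  t=2,i=1
  [22] #.##. => #  t=0,i=20
  [21] #.#.# => .  t=0,i=23
  [20] #.#.. => #  t=0,i=0
  [19] #..## => .  t=1,i=9
  [18] #..#. => .  t=0,i=17
  [17] #...# => #  t=0,i=2
  [16] #.... => #  t=0,i=10
  [15] .#### => .  t=0,i=5
  [14] .###. => .  t=1,i=20
  [13] .##.# => #  t=0,i=21
  [12] .##.. => #  t=1,i=7
  [11] .#.## => #  t=0,i=19
  [10] .#.#. => #  t=0,i=14
  [9] .#..# => .  t=0,i=16
  [8] .#... => #  t=0,i=1
  [7] ..### => #  t=0,i=4
  [6] ..##. => #  t=1,i=10
  [5] ..#.# => .  t=0,i=13
  [4] ..#.. => .  t=3,i=0
  [3] ...## => #  t=0,i=3
  [2] ...#. => .  t=0,i=12
  [1] ....# => #  t=0,i=11
  [0] ..... => #  t=3,i=7
  bits 11001000010100110011110111001011 = 3360898507

3360898507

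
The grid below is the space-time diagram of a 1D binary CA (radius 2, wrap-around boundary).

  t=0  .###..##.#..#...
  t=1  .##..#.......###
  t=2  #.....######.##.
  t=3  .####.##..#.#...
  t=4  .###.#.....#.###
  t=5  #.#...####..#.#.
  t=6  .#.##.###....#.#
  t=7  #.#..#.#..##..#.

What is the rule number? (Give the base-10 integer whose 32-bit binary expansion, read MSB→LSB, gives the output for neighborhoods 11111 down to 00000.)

  [31] ##### => .  t=2,i=8
  [30] ####. => #  t=2,i=10
  [29] ###.# => .  t=1,i=15
  [28] ###.. => .  t=0,i=3
  [27] ##.## => #  t=1,i=0
  [26] ##.#. => .  t=0,i=8
  [25] ##..# => .  t=0,i=4
  [24] ##... => .  t=6,i=9
  [23] #.### => .  t=4,i=1
  [22] #.##. => .  t=1,i=1
  [21] #.#.# => .  t=5,i=0
  [20] #.#.. => .  t=0,i=9
  [19] #..## => #  t=0,i=5
  [18] #..#. => .  t=0,i=11
  [17] #...# => #  t=5,i=4
  [16] #.... => #  t=0,i=14
  [15] .#### => #  t=2,i=7
  [14] .###. => #  t=0,i=2
  [13] .##.# => .  t=0,i=7
  [12] .##.. => .  t=1,i=2
  [11] .#.## => #  t=4,i=12
  [10] .#.#. => #  t=3,i=11
  [9] .#..# => .  t=0,i=10
  [8] .#... => #  t=0,i=13
  [7] ..### => #  t=0,i=1
  [6] ..##. => .  t=0,i=6
  [5] ..#.# => .  t=3,i=10
  [4] ..#.. => .  t=0,i=12
  [3] ...## => .  t=0,i=0
  [2] ...#. => .  t=4,i=10
  [1] ....# => #  t=0,i=15
  [0] ..... => #  t=1,i=8
  bits 01001000000010111100110110000011 = 1208733059

1208733059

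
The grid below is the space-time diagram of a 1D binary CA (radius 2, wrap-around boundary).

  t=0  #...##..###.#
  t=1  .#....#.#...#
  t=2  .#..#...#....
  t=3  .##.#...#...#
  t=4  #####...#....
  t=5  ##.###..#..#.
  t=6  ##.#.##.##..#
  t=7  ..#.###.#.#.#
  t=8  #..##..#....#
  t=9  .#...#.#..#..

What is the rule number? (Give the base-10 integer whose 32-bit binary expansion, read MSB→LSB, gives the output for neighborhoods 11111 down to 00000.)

1473292946

  #####|.  b31=0 t=4,i=2
  ####.|#  b30=1 t=4,i=3
  ###.#|.  b29=0 t=0,i=10
  ###..|#  b28=1 t=4,i=4
  ##.##|.  b27=0 t=0,i=11
  ##.#.|#  b26=1 t=3,i=3
  ##..#|#  b25=1 t=0,i=6
  ##...|#  b24=1 t=0,i=1
  #.###|#  b23=1 t=5,i=3
  #.##.|#  b22=1 t=0,i=12
  #.#.#|.  b21=0 t=6,i=3
  #.#..|#  b20=1 t=1,i=1
  #..##|.  b19=0 t=0,i=7
  #..#.|.  b18=0 t=2,i=3
  #...#|.  b17=0 t=0,i=2
  #....|.  b16=0 t=1,i=3
  .####|#  b15=1 t=4,i=1
  .###.|.  b14=0 t=0,i=9
  .##.#|#  b13=1 t=3,i=2
  .##..|.  b12=0 t=0,i=0
  .#.##|#  b11=1 t=3,i=0
  .#.#.|.  b10=0 t=1,i=0
  .#..#|#  b9=1 t=2,i=2
  .#...|.  b8=0 t=1,i=2
  ..###|#  b7=1 t=0,i=8
  ..##.|.  b6=0 t=0,i=4
  ..#.#|.  b5=0 t=1,i=6
  ..#..|#  b4=1 t=2,i=1
  ...##|.  b3=0 t=0,i=3
  ...#.|.  b2=0 t=1,i=5
  ....#|#  b1=1 t=1,i=4
  .....|.  b0=0 t=2,i=11
  bits 01010111110100001010101010010010 = 1473292946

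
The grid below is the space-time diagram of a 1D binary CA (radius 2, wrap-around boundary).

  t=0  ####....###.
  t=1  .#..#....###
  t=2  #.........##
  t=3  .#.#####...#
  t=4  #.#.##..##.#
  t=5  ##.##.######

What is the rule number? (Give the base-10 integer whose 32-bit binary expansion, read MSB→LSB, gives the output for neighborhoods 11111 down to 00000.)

2940922977

  nb #####: next=#  (t=3,i=5, bit31=1)
  nb ####.: next=.  (t=0,i=2, bit30=0)
  nb ###.#: next=#  (t=0,i=10, bit29=1)
  nb ###..: next=.  (t=0,i=3, bit28=0)
  nb ##.##: next=#  (t=0,i=11, bit27=1)
  nb ##.#.: next=#  (t=1,i=0, bit26=1)
  nb ##..#: next=#  (t=4,i=6, bit25=1)
  nb ##...: next=#  (t=0,i=4, bit24=1)
  nb #.###: next=.  (t=0,i=0, bit23=0)
  nb #.##.: next=#  (t=4,i=4, bit22=1)
  nb #.#.#: next=.  (t=3,i=1, bit21=0)
  nb #.#..: next=.  (t=1,i=1, bit20=0)
  nb #..##: next=#  (t=4,i=7, bit19=1)
  nb #..#.: next=.  (t=1,i=3, bit18=0)
  nb #...#: next=#  (t=3,i=9, bit17=1)
  nb #....: next=.  (t=0,i=5, bit16=0)
  nb .####: next=#  (t=0,i=1, bit15=1)
  nb .###.: next=#  (t=0,i=9, bit14=1)
  nb .##.#: next=#  (t=4,i=0, bit13=1)
  nb .##..: next=.  (t=4,i=5, bit12=0)
  nb .#.##: next=#  (t=3,i=2, bit11=1)
  nb .#.#.: next=#  (t=3,i=0, bit10=1)
  nb .#..#: next=.  (t=1,i=2, bit9=0)
  nb .#...: next=.  (t=1,i=5, bit8=0)
  nb ..###: next=.  (t=0,i=8, bit7=0)
  nb ..##.: next=#  (t=4,i=8, bit6=1)
  nb ..#.#: next=#  (t=3,i=11, bit5=1)
  nb ..#..: next=.  (t=1,i=4, bit4=0)
  nb ...##: next=.  (t=0,i=7, bit3=0)
  nb ...#.: next=.  (t=3,i=10, bit2=0)
  nb ....#: next=.  (t=0,i=6, bit1=0)
  nb .....: next=#  (t=2,i=3, bit0=1)
  bits 10101111010010101110110001100001 = 2940922977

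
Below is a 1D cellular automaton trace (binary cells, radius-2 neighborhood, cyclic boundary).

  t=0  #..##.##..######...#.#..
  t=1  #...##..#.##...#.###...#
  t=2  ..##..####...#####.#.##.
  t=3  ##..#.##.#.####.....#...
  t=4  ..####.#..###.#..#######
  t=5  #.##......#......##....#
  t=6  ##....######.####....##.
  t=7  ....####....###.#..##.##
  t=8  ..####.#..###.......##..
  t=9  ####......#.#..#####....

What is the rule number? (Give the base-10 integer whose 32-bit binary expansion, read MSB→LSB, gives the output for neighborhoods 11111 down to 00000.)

445032895

  nb #####: next=.  (t=0,i=12, bit31=0)
  nb ####.: next=.  (t=0,i=14, bit30=0)
  nb ###.#: next=.  (t=2,i=17, bit29=0)
  nb ###..: next=#  (t=0,i=15, bit28=1)
  nb ##.##: next=#  (t=0,i=5, bit27=1)
  nb ##.#.: next=.  (t=2,i=18, bit26=0)
  nb ##..#: next=#  (t=0,i=8, bit25=1)
  nb ##...: next=.  (t=0,i=16, bit24=0)
  nb #.###: next=#  (t=1,i=17, bit23=1)
  nb #.##.: next=.  (t=0,i=6, bit22=0)
  nb #.#.#: next=.  (t=2,i=19, bit21=0)
  nb #.#..: next=.  (t=0,i=21, bit20=0)
  nb #..##: next=.  (t=0,i=2, bit19=0)
  nb #..#.: next=#  (t=0,i=23, bit18=1)
  nb #...#: next=#  (t=0,i=17, bit17=1)
  nb #....: next=.  (t=3,i=16, bit16=0)
  nb .####: next=#  (t=0,i=11, bit15=1)
  nb .###.: next=.  (t=1,i=18, bit14=0)
  nb .##.#: next=#  (t=0,i=4, bit13=1)
  nb .##..: next=.  (t=0,i=7, bit12=0)
  nb .#.##: next=#  (t=1,i=9, bit11=1)
  nb .#.#.: next=.  (t=0,i=20, bit10=0)
  nb .#..#: next=.  (t=0,i=1, bit9=0)
  nb .#...: next=#  (t=3,i=21, bit8=1)
  nb ..###: next=#  (t=0,i=10, bit7=1)
  nb ..##.: next=.  (t=0,i=3, bit6=0)
  nb ..#.#: next=#  (t=0,i=19, bit5=1)
  nb ..#..: next=#  (t=0,i=0, bit4=1)
  nb ...##: next=#  (t=1,i=3, bit3=1)
  nb ...#.: next=#  (t=0,i=18, bit2=1)
  nb ....#: next=#  (t=3,i=18, bit1=1)
  nb .....: next=#  (t=3,i=17, bit0=1)
  bits 00011010100001101010100110111111 = 445032895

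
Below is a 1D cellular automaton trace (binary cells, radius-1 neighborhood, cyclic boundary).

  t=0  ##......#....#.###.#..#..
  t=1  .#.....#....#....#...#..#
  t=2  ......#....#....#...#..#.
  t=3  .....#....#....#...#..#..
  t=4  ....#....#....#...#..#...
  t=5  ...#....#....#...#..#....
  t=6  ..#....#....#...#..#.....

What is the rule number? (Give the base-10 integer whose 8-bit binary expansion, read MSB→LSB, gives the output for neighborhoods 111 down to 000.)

  ### -> .   bit 7 = 0  t=0,i=16
  ##. -> #   bit 6 = 1  t=0,i=1
  #.# -> .   bit 5 = 0  t=0,i=14
  #.. -> .   bit 4 = 0  t=0,i=2
  .## -> .   bit 3 = 0  t=0,i=0
  .#. -> .   bit 2 = 0  t=0,i=8
  ..# -> #   bit 1 = 1  t=0,i=7
  ... -> .   bit 0 = 0  t=0,i=3
  bits 01000010 = 66

66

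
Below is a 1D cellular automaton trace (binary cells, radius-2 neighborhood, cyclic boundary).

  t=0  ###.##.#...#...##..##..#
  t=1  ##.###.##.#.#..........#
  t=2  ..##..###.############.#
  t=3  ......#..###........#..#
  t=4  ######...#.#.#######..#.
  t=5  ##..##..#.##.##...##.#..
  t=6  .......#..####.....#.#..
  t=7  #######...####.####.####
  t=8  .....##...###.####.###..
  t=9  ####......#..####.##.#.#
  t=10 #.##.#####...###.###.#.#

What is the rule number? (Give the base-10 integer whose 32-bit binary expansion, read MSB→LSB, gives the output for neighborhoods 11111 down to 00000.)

  ##### -> .   bit 31 = 0  t=2,i=12
  ####. -> #   bit 30 = 1  t=0,i=1
  ###.# -> .   bit 29 = 0  t=0,i=2
  ###.. -> #   bit 28 = 1  t=3,i=11
  ##.## -> #   bit 27 = 1  t=0,i=3
  ##.#. -> .   bit 26 = 0  t=0,i=6
  ##..# -> .   bit 25 = 0  t=0,i=17
  ##... -> .   bit 24 = 0  t=3,i=12
  #.### -> #   bit 23 = 1  t=1,i=3
  #.##. -> #   bit 22 = 1  t=0,i=4
  #.#.# -> #   bit 21 = 1  t=1,i=10
  #.#.. -> #   bit 20 = 1  t=0,i=7
  #..## -> .   bit 19 = 0  t=0,i=18
  #..#. -> #   bit 18 = 1  t=3,i=22
  #...# -> .   bit 17 = 0  t=0,i=9
  #.... -> #   bit 16 = 1  t=1,i=14
  .#### -> #   bit 15 = 1  t=0,i=0
  .###. -> .   bit 14 = 0  t=1,i=0
  .##.# -> #   bit 13 = 1  t=0,i=5
  .##.. -> .   bit 12 = 0  t=0,i=16
  .#.## -> .   bit 11 = 0  t=4,i=12
  .#.#. -> #   bit 10 = 1  t=1,i=11
  .#..# -> .   bit 9 = 0  t=2,i=0
  .#... -> #   bit 8 = 1  t=0,i=8
  ..### -> #   bit 7 = 1  t=0,i=23
  ..##. -> .   bit 6 = 0  t=0,i=15
  ..#.# -> .   bit 5 = 0  t=4,i=9
  ..#.. -> .   bit 4 = 0  t=0,i=11
  ...## -> .   bit 3 = 0  t=0,i=14
  ...#. -> #   bit 2 = 1  t=0,i=10
  ....# -> #   bit 1 = 1  t=1,i=21
  ..... -> #   bit 0 = 1  t=1,i=15
  bits 01011000111101011010010110000111 = 1492493703

1492493703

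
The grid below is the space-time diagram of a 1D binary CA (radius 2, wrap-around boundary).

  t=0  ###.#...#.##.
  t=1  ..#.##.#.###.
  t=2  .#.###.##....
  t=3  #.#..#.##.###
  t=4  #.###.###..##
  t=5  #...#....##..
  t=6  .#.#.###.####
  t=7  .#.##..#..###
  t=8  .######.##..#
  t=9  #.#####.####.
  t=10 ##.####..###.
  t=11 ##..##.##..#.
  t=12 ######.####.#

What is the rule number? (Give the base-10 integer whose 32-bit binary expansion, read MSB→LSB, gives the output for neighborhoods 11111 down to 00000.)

  #####|#  b31=1 t=8,i=3
  ####.|#  b30=1 t=3,i=12
  ###.#|#  b29=1 t=0,i=2
  ###..|.  b28=0 t=1,i=11
  ##.##|.  b27=0 t=0,i=12
  ##.#.|.  b26=0 t=0,i=3
  ##..#|#  b25=1 t=4,i=9
  ##...|.  b24=0 t=1,i=12
  #.###|.  b23=0 t=0,i=0
  #.##.|#  b22=1 t=0,i=10
  #.#.#|#  b21=1 t=1,i=7
  #.#..|#  b20=1 t=0,i=4
  #..##|#  b19=1 t=4,i=10
  #..#.|#  b18=1 t=3,i=4
  #...#|.  b17=0 t=0,i=6
  #....|#  b16=1 t=2,i=10
  .####|#  b15=1 t=3,i=11
  .###.|.  b14=0 t=0,i=1
  .##.#|#  b13=1 t=0,i=11
  .##..|#  b12=1 t=2,i=8
  .#.##|#  b11=1 t=0,i=9
  .#.#.|.  b10=0 t=6,i=2
  .#..#|#  b9=1 t=3,i=3
  .#...|#  b8=1 t=0,i=5
  ..###|.  b7=0 t=4,i=11
  ..##.|#  b6=1 t=5,i=9
  ..#.#|.  b5=0 t=0,i=8
  ..#..|.  b4=0 t=5,i=0
  ...##|.  b3=0 t=5,i=8
  ...#.|#  b2=1 t=0,i=7
  ....#|#  b1=1 t=2,i=12
  .....|#  b0=1 t=2,i=11
  bits 11100010011111011011101101000111 = 3799890759

3799890759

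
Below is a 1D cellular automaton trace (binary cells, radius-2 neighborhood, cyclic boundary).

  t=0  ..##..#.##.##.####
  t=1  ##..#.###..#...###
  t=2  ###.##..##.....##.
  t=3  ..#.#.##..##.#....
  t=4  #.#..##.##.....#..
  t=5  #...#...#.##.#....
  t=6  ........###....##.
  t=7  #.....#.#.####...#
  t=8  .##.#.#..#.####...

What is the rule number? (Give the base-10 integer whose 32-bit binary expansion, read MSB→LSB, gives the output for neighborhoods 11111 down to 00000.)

  ##### -> .   bit 31 = 0  t=1,i=17
  ####. -> #   bit 30 = 1  t=0,i=16
  ###.# -> #   bit 29 = 1  t=2,i=2
  ###.. -> #   bit 28 = 1  t=0,i=17
  ##.## -> .   bit 27 = 0  t=0,i=10
  ##.#. -> .   bit 26 = 0  t=3,i=12
  ##..# -> #   bit 25 = 1  t=0,i=0
  ##... -> #   bit 24 = 1  t=2,i=10
  #.### -> .   bit 23 = 0  t=0,i=14
  #.##. -> #   bit 22 = 1  t=0,i=8
  #.#.# -> .   bit 21 = 0  t=3,i=4
  #.#.. -> .   bit 20 = 0  t=3,i=13
  #..## -> #   bit 19 = 1  t=0,i=1
  #..#. -> .   bit 18 = 0  t=0,i=5
  #...# -> .   bit 17 = 0  t=1,i=13
  #.... -> #   bit 16 = 1  t=2,i=11
  .#### -> #   bit 15 = 1  t=0,i=15
  .###. -> .   bit 14 = 0  t=1,i=7
  .##.# -> .   bit 13 = 0  t=0,i=9
  .##.. -> .   bit 12 = 0  t=0,i=3
  .#.## -> #   bit 11 = 1  t=0,i=7
  .#.#. -> .   bit 10 = 0  t=3,i=3
  .#..# -> .   bit 9 = 0  t=4,i=3
  .#... -> .   bit 8 = 0  t=1,i=12
  ..### -> #   bit 7 = 1  t=1,i=15
  ..##. -> .   bit 6 = 0  t=0,i=2
  ..#.# -> #   bit 5 = 1  t=0,i=6
  ..#.. -> .   bit 4 = 0  t=1,i=11
  ...## -> .   bit 3 = 0  t=1,i=14
  ...#. -> .   bit 2 = 0  t=3,i=1
  ....# -> #   bit 1 = 1  t=2,i=13
  ..... -> .   bit 0 = 0  t=2,i=12
  bits 01110011010010011000100010100010 = 1934198946

1934198946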